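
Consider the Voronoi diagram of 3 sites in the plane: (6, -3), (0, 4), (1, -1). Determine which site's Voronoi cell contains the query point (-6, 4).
Nearest site = (0, 4)

The Voronoi cell of site s contains exactly those query points closer to s than to any other site. Compute squared distances from q = (-6, 4) to each site:
  (0 − -6)² + (4 − 4)² = 36
  (1 − -6)² + (-1 − 4)² = 74
  (6 − -6)² + (-3 − 4)² = 193
Minimum is attained by (0, 4), so q lies in its Voronoi cell.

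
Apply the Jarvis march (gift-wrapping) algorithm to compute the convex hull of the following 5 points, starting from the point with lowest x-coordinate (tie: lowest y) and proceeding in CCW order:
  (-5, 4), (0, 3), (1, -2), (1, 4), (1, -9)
Hull (CCW) = [(-5, 4), (1, -9), (1, 4)]

Jarvis march: at each step, from the current hull vertex p, select the next vertex q as the point such that every other point lies strictly to the left of (or on) the directed line p → q. (Equivalently: for every other point r, the cross product (q − p) × (r − p) ≥ 0.)
Starting point (lowest x, tie lowest y): (-5, 4). Wrap until returning to start. Resulting hull: (-5, 4), (1, -9), (1, 4).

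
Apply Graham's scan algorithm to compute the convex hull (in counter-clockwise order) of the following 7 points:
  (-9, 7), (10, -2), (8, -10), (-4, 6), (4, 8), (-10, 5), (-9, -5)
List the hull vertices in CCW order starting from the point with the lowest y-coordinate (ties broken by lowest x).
Hull (CCW) = [(8, -10), (10, -2), (4, 8), (-9, 7), (-10, 5), (-9, -5)]

Graham scan procedure:
  1. Find the pivot p₀ = point with lowest y (tie → lowest x): (8, -10).
  2. Sort the remaining points by polar angle around p₀.
  3. Walk through sorted points, maintaining a stack; pop the top while the last three entries make a non-left turn (cross product ≤ 0).
  4. Final stack is the convex hull in CCW order: (8, -10), (10, -2), (4, 8), (-9, 7), (-10, 5), (-9, -5).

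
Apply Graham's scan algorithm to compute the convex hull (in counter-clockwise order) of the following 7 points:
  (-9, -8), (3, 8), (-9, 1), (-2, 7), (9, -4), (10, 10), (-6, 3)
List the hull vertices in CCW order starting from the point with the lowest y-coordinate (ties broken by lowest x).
Hull (CCW) = [(-9, -8), (9, -4), (10, 10), (-2, 7), (-9, 1)]

Graham scan procedure:
  1. Find the pivot p₀ = point with lowest y (tie → lowest x): (-9, -8).
  2. Sort the remaining points by polar angle around p₀.
  3. Walk through sorted points, maintaining a stack; pop the top while the last three entries make a non-left turn (cross product ≤ 0).
  4. Final stack is the convex hull in CCW order: (-9, -8), (9, -4), (10, 10), (-2, 7), (-9, 1).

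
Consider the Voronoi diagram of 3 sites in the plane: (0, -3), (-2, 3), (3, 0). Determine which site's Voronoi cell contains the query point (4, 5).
Nearest site = (3, 0)

The Voronoi cell of site s contains exactly those query points closer to s than to any other site. Compute squared distances from q = (4, 5) to each site:
  (3 − 4)² + (0 − 5)² = 26
  (-2 − 4)² + (3 − 5)² = 40
  (0 − 4)² + (-3 − 5)² = 80
Minimum is attained by (3, 0), so q lies in its Voronoi cell.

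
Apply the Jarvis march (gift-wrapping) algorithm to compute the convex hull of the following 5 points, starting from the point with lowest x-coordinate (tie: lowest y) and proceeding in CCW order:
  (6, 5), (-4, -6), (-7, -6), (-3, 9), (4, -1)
Hull (CCW) = [(-7, -6), (-4, -6), (4, -1), (6, 5), (-3, 9)]

Jarvis march: at each step, from the current hull vertex p, select the next vertex q as the point such that every other point lies strictly to the left of (or on) the directed line p → q. (Equivalently: for every other point r, the cross product (q − p) × (r − p) ≥ 0.)
Starting point (lowest x, tie lowest y): (-7, -6). Wrap until returning to start. Resulting hull: (-7, -6), (-4, -6), (4, -1), (6, 5), (-3, 9).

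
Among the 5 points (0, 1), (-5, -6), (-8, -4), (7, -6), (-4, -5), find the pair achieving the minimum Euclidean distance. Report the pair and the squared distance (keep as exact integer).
Pair = ((-5, -6), (-4, -5)); squared distance = 2

Compute all C(5, 2) = 10 pairwise squared distances (x_i − x_j)² + (y_i − y_j)². The minimum is 2, attained by the pair ((-5, -6), (-4, -5)).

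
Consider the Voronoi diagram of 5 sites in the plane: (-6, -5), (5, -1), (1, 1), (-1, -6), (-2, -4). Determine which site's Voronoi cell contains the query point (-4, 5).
Nearest site = (1, 1)

The Voronoi cell of site s contains exactly those query points closer to s than to any other site. Compute squared distances from q = (-4, 5) to each site:
  (1 − -4)² + (1 − 5)² = 41
  (-2 − -4)² + (-4 − 5)² = 85
  (-6 − -4)² + (-5 − 5)² = 104
  (5 − -4)² + (-1 − 5)² = 117
  (-1 − -4)² + (-6 − 5)² = 130
Minimum is attained by (1, 1), so q lies in its Voronoi cell.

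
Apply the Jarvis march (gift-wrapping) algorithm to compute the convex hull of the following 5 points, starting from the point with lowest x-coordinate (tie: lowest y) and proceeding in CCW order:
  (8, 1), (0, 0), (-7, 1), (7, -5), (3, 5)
Hull (CCW) = [(-7, 1), (7, -5), (8, 1), (3, 5)]

Jarvis march: at each step, from the current hull vertex p, select the next vertex q as the point such that every other point lies strictly to the left of (or on) the directed line p → q. (Equivalently: for every other point r, the cross product (q − p) × (r − p) ≥ 0.)
Starting point (lowest x, tie lowest y): (-7, 1). Wrap until returning to start. Resulting hull: (-7, 1), (7, -5), (8, 1), (3, 5).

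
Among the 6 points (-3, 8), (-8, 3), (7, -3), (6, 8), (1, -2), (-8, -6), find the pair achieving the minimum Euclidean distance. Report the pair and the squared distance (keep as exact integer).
Pair = ((7, -3), (1, -2)); squared distance = 37

Compute all C(6, 2) = 15 pairwise squared distances (x_i − x_j)² + (y_i − y_j)². The minimum is 37, attained by the pair ((7, -3), (1, -2)).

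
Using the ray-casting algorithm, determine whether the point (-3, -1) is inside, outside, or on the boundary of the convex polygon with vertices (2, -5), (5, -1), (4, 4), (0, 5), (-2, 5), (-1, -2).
The point (-3, -1) lies strictly outside the polygon

Cast a horizontal ray to the right from the query point and count how many polygon edges it crosses (each edge strictly once or zero times, handled with the usual half-open convention). 
Parity of crossings → even ⇒ outside.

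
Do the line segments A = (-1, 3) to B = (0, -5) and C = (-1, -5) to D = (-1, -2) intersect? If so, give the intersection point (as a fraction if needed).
No (intersection of containing lines falls outside at least one segment)

Parametrize and solve: t = 0, s = 8/3. At least one of these is outside [0, 1], so the segments do not intersect.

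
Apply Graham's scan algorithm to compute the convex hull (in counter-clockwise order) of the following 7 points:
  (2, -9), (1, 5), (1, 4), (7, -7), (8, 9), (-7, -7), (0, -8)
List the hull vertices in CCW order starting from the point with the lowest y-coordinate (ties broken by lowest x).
Hull (CCW) = [(2, -9), (7, -7), (8, 9), (1, 5), (-7, -7)]

Graham scan procedure:
  1. Find the pivot p₀ = point with lowest y (tie → lowest x): (2, -9).
  2. Sort the remaining points by polar angle around p₀.
  3. Walk through sorted points, maintaining a stack; pop the top while the last three entries make a non-left turn (cross product ≤ 0).
  4. Final stack is the convex hull in CCW order: (2, -9), (7, -7), (8, 9), (1, 5), (-7, -7).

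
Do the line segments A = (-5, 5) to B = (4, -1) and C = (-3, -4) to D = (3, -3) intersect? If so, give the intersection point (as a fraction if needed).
No (intersection of containing lines falls outside at least one segment)

Parametrize and solve: t = 56/45, s = 23/15. At least one of these is outside [0, 1], so the segments do not intersect.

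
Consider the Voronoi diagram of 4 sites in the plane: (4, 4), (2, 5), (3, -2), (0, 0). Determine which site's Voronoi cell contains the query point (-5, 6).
Nearest site = (2, 5)

The Voronoi cell of site s contains exactly those query points closer to s than to any other site. Compute squared distances from q = (-5, 6) to each site:
  (2 − -5)² + (5 − 6)² = 50
  (0 − -5)² + (0 − 6)² = 61
  (4 − -5)² + (4 − 6)² = 85
  (3 − -5)² + (-2 − 6)² = 128
Minimum is attained by (2, 5), so q lies in its Voronoi cell.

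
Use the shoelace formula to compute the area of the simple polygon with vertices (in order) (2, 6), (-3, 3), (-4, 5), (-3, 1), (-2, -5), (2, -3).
Area = 83/2

Shoelace formula: Area = (1/2) |Σ_i (x_i · y_{i+1} − x_{i+1} · y_i)| (indices mod n). Compute each cross term:
  (2)(3) − (-3)(6) = 24
  (-3)(5) − (-4)(3) = -3
  (-4)(1) − (-3)(5) = 11
  (-3)(-5) − (-2)(1) = 17
  (-2)(-3) − (2)(-5) = 16
  (2)(6) − (2)(-3) = 18
Sum = 83, so (signed) Area = 83/2 = 83/2, |Area| = 83/2.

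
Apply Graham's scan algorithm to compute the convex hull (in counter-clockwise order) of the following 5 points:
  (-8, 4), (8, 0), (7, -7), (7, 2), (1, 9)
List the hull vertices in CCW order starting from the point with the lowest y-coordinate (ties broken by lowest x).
Hull (CCW) = [(7, -7), (8, 0), (7, 2), (1, 9), (-8, 4)]

Graham scan procedure:
  1. Find the pivot p₀ = point with lowest y (tie → lowest x): (7, -7).
  2. Sort the remaining points by polar angle around p₀.
  3. Walk through sorted points, maintaining a stack; pop the top while the last three entries make a non-left turn (cross product ≤ 0).
  4. Final stack is the convex hull in CCW order: (7, -7), (8, 0), (7, 2), (1, 9), (-8, 4).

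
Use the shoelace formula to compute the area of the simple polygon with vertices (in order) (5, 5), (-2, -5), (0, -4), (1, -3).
Area = 17/2

Shoelace formula: Area = (1/2) |Σ_i (x_i · y_{i+1} − x_{i+1} · y_i)| (indices mod n). Compute each cross term:
  (5)(-5) − (-2)(5) = -15
  (-2)(-4) − (0)(-5) = 8
  (0)(-3) − (1)(-4) = 4
  (1)(5) − (5)(-3) = 20
Sum = 17, so (signed) Area = 17/2 = 17/2, |Area| = 17/2.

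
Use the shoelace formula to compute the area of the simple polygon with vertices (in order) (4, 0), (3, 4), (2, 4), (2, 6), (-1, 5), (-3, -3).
Area = 35

Shoelace formula: Area = (1/2) |Σ_i (x_i · y_{i+1} − x_{i+1} · y_i)| (indices mod n). Compute each cross term:
  (4)(4) − (3)(0) = 16
  (3)(4) − (2)(4) = 4
  (2)(6) − (2)(4) = 4
  (2)(5) − (-1)(6) = 16
  (-1)(-3) − (-3)(5) = 18
  (-3)(0) − (4)(-3) = 12
Sum = 70, so (signed) Area = 70/2 = 35, |Area| = 35.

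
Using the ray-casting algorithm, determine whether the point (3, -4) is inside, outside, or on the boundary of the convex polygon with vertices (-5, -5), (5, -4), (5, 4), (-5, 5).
The point (3, -4) lies strictly inside the polygon

Cast a horizontal ray to the right from the query point and count how many polygon edges it crosses (each edge strictly once or zero times, handled with the usual half-open convention). 
Parity of crossings → odd ⇒ inside.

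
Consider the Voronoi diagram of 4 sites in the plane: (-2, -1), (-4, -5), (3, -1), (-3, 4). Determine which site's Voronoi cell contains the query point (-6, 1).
Nearest site = (-3, 4)

The Voronoi cell of site s contains exactly those query points closer to s than to any other site. Compute squared distances from q = (-6, 1) to each site:
  (-3 − -6)² + (4 − 1)² = 18
  (-2 − -6)² + (-1 − 1)² = 20
  (-4 − -6)² + (-5 − 1)² = 40
  (3 − -6)² + (-1 − 1)² = 85
Minimum is attained by (-3, 4), so q lies in its Voronoi cell.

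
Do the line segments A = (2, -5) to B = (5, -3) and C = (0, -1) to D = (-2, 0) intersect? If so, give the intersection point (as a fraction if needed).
No (intersection of containing lines falls outside at least one segment)

Parametrize and solve: t = 6/7, s = -16/7. At least one of these is outside [0, 1], so the segments do not intersect.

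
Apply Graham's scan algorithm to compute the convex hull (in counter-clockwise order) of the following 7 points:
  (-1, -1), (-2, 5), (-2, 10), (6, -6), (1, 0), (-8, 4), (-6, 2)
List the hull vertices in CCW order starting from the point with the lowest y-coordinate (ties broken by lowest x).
Hull (CCW) = [(6, -6), (-2, 10), (-8, 4), (-6, 2)]

Graham scan procedure:
  1. Find the pivot p₀ = point with lowest y (tie → lowest x): (6, -6).
  2. Sort the remaining points by polar angle around p₀.
  3. Walk through sorted points, maintaining a stack; pop the top while the last three entries make a non-left turn (cross product ≤ 0).
  4. Final stack is the convex hull in CCW order: (6, -6), (-2, 10), (-8, 4), (-6, 2).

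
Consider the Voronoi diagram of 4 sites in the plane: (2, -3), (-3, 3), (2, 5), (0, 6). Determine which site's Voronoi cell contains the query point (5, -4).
Nearest site = (2, -3)

The Voronoi cell of site s contains exactly those query points closer to s than to any other site. Compute squared distances from q = (5, -4) to each site:
  (2 − 5)² + (-3 − -4)² = 10
  (2 − 5)² + (5 − -4)² = 90
  (-3 − 5)² + (3 − -4)² = 113
  (0 − 5)² + (6 − -4)² = 125
Minimum is attained by (2, -3), so q lies in its Voronoi cell.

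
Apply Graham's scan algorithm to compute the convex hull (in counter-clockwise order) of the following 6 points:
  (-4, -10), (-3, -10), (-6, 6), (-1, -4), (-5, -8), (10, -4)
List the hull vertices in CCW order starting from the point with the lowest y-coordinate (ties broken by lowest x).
Hull (CCW) = [(-4, -10), (-3, -10), (10, -4), (-6, 6), (-5, -8)]

Graham scan procedure:
  1. Find the pivot p₀ = point with lowest y (tie → lowest x): (-4, -10).
  2. Sort the remaining points by polar angle around p₀.
  3. Walk through sorted points, maintaining a stack; pop the top while the last three entries make a non-left turn (cross product ≤ 0).
  4. Final stack is the convex hull in CCW order: (-4, -10), (-3, -10), (10, -4), (-6, 6), (-5, -8).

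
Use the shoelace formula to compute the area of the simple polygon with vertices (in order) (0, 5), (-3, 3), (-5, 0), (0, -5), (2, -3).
Area = 75/2

Shoelace formula: Area = (1/2) |Σ_i (x_i · y_{i+1} − x_{i+1} · y_i)| (indices mod n). Compute each cross term:
  (0)(3) − (-3)(5) = 15
  (-3)(0) − (-5)(3) = 15
  (-5)(-5) − (0)(0) = 25
  (0)(-3) − (2)(-5) = 10
  (2)(5) − (0)(-3) = 10
Sum = 75, so (signed) Area = 75/2 = 75/2, |Area| = 75/2.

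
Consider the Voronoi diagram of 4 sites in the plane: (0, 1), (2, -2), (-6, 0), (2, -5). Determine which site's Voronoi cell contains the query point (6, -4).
Nearest site = (2, -5)

The Voronoi cell of site s contains exactly those query points closer to s than to any other site. Compute squared distances from q = (6, -4) to each site:
  (2 − 6)² + (-5 − -4)² = 17
  (2 − 6)² + (-2 − -4)² = 20
  (0 − 6)² + (1 − -4)² = 61
  (-6 − 6)² + (0 − -4)² = 160
Minimum is attained by (2, -5), so q lies in its Voronoi cell.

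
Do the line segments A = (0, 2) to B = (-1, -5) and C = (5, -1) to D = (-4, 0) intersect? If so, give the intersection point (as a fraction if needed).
Yes; intersection at (-11/32, -13/32) (t = 11/32 on AB, s = 19/32 on CD)

Parametrize AB as A + t(B − A) = (0 + -1 t, 2 + -7 t) and CD as C + s(D − C) = (5 + -9 s, -1 + 1 s). Solve the linear system for (t, s). Determinant = 64 ≠ 0, so a unique intersection of the containing lines exists. Solution: t = 11/32, s = 19/32 — both in [0, 1], so the segments cross. Intersection point: (-11/32, -13/32).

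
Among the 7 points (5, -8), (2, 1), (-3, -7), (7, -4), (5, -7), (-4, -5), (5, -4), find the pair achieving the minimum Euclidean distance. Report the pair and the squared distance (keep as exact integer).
Pair = ((5, -8), (5, -7)); squared distance = 1

Compute all C(7, 2) = 21 pairwise squared distances (x_i − x_j)² + (y_i − y_j)². The minimum is 1, attained by the pair ((5, -8), (5, -7)).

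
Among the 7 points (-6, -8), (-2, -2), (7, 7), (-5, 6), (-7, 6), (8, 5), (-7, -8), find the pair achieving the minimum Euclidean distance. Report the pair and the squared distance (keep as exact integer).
Pair = ((-6, -8), (-7, -8)); squared distance = 1

Compute all C(7, 2) = 21 pairwise squared distances (x_i − x_j)² + (y_i − y_j)². The minimum is 1, attained by the pair ((-6, -8), (-7, -8)).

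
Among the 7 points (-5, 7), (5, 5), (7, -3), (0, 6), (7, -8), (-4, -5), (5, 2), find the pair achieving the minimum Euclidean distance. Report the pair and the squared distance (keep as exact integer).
Pair = ((5, 5), (5, 2)); squared distance = 9

Compute all C(7, 2) = 21 pairwise squared distances (x_i − x_j)² + (y_i − y_j)². The minimum is 9, attained by the pair ((5, 5), (5, 2)).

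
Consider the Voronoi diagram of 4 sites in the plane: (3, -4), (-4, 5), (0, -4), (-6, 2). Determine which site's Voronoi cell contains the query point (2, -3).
Nearest site = (3, -4)

The Voronoi cell of site s contains exactly those query points closer to s than to any other site. Compute squared distances from q = (2, -3) to each site:
  (3 − 2)² + (-4 − -3)² = 2
  (0 − 2)² + (-4 − -3)² = 5
  (-6 − 2)² + (2 − -3)² = 89
  (-4 − 2)² + (5 − -3)² = 100
Minimum is attained by (3, -4), so q lies in its Voronoi cell.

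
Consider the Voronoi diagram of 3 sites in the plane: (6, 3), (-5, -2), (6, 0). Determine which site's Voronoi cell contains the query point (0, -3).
Nearest site = (-5, -2)

The Voronoi cell of site s contains exactly those query points closer to s than to any other site. Compute squared distances from q = (0, -3) to each site:
  (-5 − 0)² + (-2 − -3)² = 26
  (6 − 0)² + (0 − -3)² = 45
  (6 − 0)² + (3 − -3)² = 72
Minimum is attained by (-5, -2), so q lies in its Voronoi cell.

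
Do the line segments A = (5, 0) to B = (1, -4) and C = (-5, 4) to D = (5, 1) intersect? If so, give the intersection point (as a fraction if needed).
No (intersection of containing lines falls outside at least one segment)

Parametrize and solve: t = -5/26, s = 14/13. At least one of these is outside [0, 1], so the segments do not intersect.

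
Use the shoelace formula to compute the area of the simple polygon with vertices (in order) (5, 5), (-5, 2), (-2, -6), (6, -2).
Area = 149/2

Shoelace formula: Area = (1/2) |Σ_i (x_i · y_{i+1} − x_{i+1} · y_i)| (indices mod n). Compute each cross term:
  (5)(2) − (-5)(5) = 35
  (-5)(-6) − (-2)(2) = 34
  (-2)(-2) − (6)(-6) = 40
  (6)(5) − (5)(-2) = 40
Sum = 149, so (signed) Area = 149/2 = 149/2, |Area| = 149/2.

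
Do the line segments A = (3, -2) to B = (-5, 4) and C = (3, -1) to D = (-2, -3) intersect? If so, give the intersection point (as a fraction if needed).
Yes; intersection at (49/23, -31/23) (t = 5/46 on AB, s = 4/23 on CD)

Parametrize AB as A + t(B − A) = (3 + -8 t, -2 + 6 t) and CD as C + s(D − C) = (3 + -5 s, -1 + -2 s). Solve the linear system for (t, s). Determinant = -46 ≠ 0, so a unique intersection of the containing lines exists. Solution: t = 5/46, s = 4/23 — both in [0, 1], so the segments cross. Intersection point: (49/23, -31/23).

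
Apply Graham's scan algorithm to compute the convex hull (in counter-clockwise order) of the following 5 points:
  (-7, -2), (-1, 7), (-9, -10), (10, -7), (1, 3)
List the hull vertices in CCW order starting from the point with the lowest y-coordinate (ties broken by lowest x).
Hull (CCW) = [(-9, -10), (10, -7), (-1, 7), (-7, -2)]

Graham scan procedure:
  1. Find the pivot p₀ = point with lowest y (tie → lowest x): (-9, -10).
  2. Sort the remaining points by polar angle around p₀.
  3. Walk through sorted points, maintaining a stack; pop the top while the last three entries make a non-left turn (cross product ≤ 0).
  4. Final stack is the convex hull in CCW order: (-9, -10), (10, -7), (-1, 7), (-7, -2).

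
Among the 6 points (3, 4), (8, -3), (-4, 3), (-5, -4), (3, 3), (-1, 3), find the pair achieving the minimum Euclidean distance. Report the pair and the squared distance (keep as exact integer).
Pair = ((3, 4), (3, 3)); squared distance = 1

Compute all C(6, 2) = 15 pairwise squared distances (x_i − x_j)² + (y_i − y_j)². The minimum is 1, attained by the pair ((3, 4), (3, 3)).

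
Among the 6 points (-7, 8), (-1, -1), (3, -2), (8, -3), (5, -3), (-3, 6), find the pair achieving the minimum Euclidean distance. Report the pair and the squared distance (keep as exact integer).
Pair = ((3, -2), (5, -3)); squared distance = 5

Compute all C(6, 2) = 15 pairwise squared distances (x_i − x_j)² + (y_i − y_j)². The minimum is 5, attained by the pair ((3, -2), (5, -3)).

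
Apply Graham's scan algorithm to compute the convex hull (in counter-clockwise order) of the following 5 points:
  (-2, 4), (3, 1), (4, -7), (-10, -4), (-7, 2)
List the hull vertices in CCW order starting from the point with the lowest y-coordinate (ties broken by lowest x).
Hull (CCW) = [(4, -7), (3, 1), (-2, 4), (-7, 2), (-10, -4)]

Graham scan procedure:
  1. Find the pivot p₀ = point with lowest y (tie → lowest x): (4, -7).
  2. Sort the remaining points by polar angle around p₀.
  3. Walk through sorted points, maintaining a stack; pop the top while the last three entries make a non-left turn (cross product ≤ 0).
  4. Final stack is the convex hull in CCW order: (4, -7), (3, 1), (-2, 4), (-7, 2), (-10, -4).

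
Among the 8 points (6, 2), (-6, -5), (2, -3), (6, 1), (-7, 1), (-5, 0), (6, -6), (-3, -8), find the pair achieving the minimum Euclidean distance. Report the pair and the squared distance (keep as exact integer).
Pair = ((6, 2), (6, 1)); squared distance = 1

Compute all C(8, 2) = 28 pairwise squared distances (x_i − x_j)² + (y_i − y_j)². The minimum is 1, attained by the pair ((6, 2), (6, 1)).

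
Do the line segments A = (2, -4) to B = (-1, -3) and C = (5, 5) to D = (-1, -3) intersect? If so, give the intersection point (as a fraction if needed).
Yes; intersection at (-1, -3) (t = 1 on AB, s = 1 on CD)

Parametrize AB as A + t(B − A) = (2 + -3 t, -4 + 1 t) and CD as C + s(D − C) = (5 + -6 s, 5 + -8 s). Solve the linear system for (t, s). Determinant = -30 ≠ 0, so a unique intersection of the containing lines exists. Solution: t = 1, s = 1 — both in [0, 1], so the segments cross. Intersection point: (-1, -3).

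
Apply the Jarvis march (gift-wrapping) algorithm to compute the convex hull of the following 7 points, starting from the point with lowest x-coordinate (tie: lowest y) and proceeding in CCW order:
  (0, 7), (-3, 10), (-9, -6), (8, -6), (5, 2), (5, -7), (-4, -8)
Hull (CCW) = [(-9, -6), (-4, -8), (5, -7), (8, -6), (5, 2), (-3, 10)]

Jarvis march: at each step, from the current hull vertex p, select the next vertex q as the point such that every other point lies strictly to the left of (or on) the directed line p → q. (Equivalently: for every other point r, the cross product (q − p) × (r − p) ≥ 0.)
Starting point (lowest x, tie lowest y): (-9, -6). Wrap until returning to start. Resulting hull: (-9, -6), (-4, -8), (5, -7), (8, -6), (5, 2), (-3, 10).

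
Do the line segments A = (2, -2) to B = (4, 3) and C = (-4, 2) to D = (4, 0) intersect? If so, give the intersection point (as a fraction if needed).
Yes; intersection at (32/11, 3/11) (t = 5/11 on AB, s = 19/22 on CD)

Parametrize AB as A + t(B − A) = (2 + 2 t, -2 + 5 t) and CD as C + s(D − C) = (-4 + 8 s, 2 + -2 s). Solve the linear system for (t, s). Determinant = 44 ≠ 0, so a unique intersection of the containing lines exists. Solution: t = 5/11, s = 19/22 — both in [0, 1], so the segments cross. Intersection point: (32/11, 3/11).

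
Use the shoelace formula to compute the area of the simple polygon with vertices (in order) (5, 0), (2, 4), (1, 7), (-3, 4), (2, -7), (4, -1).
Area = 99/2

Shoelace formula: Area = (1/2) |Σ_i (x_i · y_{i+1} − x_{i+1} · y_i)| (indices mod n). Compute each cross term:
  (5)(4) − (2)(0) = 20
  (2)(7) − (1)(4) = 10
  (1)(4) − (-3)(7) = 25
  (-3)(-7) − (2)(4) = 13
  (2)(-1) − (4)(-7) = 26
  (4)(0) − (5)(-1) = 5
Sum = 99, so (signed) Area = 99/2 = 99/2, |Area| = 99/2.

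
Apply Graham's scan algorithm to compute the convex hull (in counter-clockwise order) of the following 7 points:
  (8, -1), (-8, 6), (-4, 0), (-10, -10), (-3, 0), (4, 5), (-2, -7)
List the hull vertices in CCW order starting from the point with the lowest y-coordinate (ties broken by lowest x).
Hull (CCW) = [(-10, -10), (-2, -7), (8, -1), (4, 5), (-8, 6)]

Graham scan procedure:
  1. Find the pivot p₀ = point with lowest y (tie → lowest x): (-10, -10).
  2. Sort the remaining points by polar angle around p₀.
  3. Walk through sorted points, maintaining a stack; pop the top while the last three entries make a non-left turn (cross product ≤ 0).
  4. Final stack is the convex hull in CCW order: (-10, -10), (-2, -7), (8, -1), (4, 5), (-8, 6).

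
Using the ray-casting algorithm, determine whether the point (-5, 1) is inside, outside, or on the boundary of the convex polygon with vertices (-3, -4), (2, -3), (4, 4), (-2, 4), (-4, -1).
The point (-5, 1) lies strictly outside the polygon

Cast a horizontal ray to the right from the query point and count how many polygon edges it crosses (each edge strictly once or zero times, handled with the usual half-open convention). 
Parity of crossings → even ⇒ outside.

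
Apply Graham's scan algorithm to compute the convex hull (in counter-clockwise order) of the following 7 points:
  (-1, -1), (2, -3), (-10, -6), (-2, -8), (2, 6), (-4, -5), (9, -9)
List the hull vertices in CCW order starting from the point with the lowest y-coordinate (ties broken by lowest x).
Hull (CCW) = [(9, -9), (2, 6), (-10, -6), (-2, -8)]

Graham scan procedure:
  1. Find the pivot p₀ = point with lowest y (tie → lowest x): (9, -9).
  2. Sort the remaining points by polar angle around p₀.
  3. Walk through sorted points, maintaining a stack; pop the top while the last three entries make a non-left turn (cross product ≤ 0).
  4. Final stack is the convex hull in CCW order: (9, -9), (2, 6), (-10, -6), (-2, -8).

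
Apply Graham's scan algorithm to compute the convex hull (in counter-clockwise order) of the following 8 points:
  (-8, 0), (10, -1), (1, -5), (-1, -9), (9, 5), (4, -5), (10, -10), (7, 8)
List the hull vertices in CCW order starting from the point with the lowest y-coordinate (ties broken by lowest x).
Hull (CCW) = [(10, -10), (10, -1), (9, 5), (7, 8), (-8, 0), (-1, -9)]

Graham scan procedure:
  1. Find the pivot p₀ = point with lowest y (tie → lowest x): (10, -10).
  2. Sort the remaining points by polar angle around p₀.
  3. Walk through sorted points, maintaining a stack; pop the top while the last three entries make a non-left turn (cross product ≤ 0).
  4. Final stack is the convex hull in CCW order: (10, -10), (10, -1), (9, 5), (7, 8), (-8, 0), (-1, -9).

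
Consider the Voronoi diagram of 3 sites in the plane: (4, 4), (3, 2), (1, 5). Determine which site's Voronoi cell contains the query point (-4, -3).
Nearest site = (3, 2)

The Voronoi cell of site s contains exactly those query points closer to s than to any other site. Compute squared distances from q = (-4, -3) to each site:
  (3 − -4)² + (2 − -3)² = 74
  (1 − -4)² + (5 − -3)² = 89
  (4 − -4)² + (4 − -3)² = 113
Minimum is attained by (3, 2), so q lies in its Voronoi cell.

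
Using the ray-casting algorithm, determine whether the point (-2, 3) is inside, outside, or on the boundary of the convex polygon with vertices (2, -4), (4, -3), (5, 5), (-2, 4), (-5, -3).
The point (-2, 3) lies strictly inside the polygon

Cast a horizontal ray to the right from the query point and count how many polygon edges it crosses (each edge strictly once or zero times, handled with the usual half-open convention). 
Parity of crossings → odd ⇒ inside.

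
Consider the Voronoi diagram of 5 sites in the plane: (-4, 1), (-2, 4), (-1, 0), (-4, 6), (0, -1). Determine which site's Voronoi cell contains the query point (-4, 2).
Nearest site = (-4, 1)

The Voronoi cell of site s contains exactly those query points closer to s than to any other site. Compute squared distances from q = (-4, 2) to each site:
  (-4 − -4)² + (1 − 2)² = 1
  (-2 − -4)² + (4 − 2)² = 8
  (-1 − -4)² + (0 − 2)² = 13
  (-4 − -4)² + (6 − 2)² = 16
  (0 − -4)² + (-1 − 2)² = 25
Minimum is attained by (-4, 1), so q lies in its Voronoi cell.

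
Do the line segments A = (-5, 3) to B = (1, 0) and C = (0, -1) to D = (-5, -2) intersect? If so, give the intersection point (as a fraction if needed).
No (intersection of containing lines falls outside at least one segment)

Parametrize and solve: t = 25/21, s = -3/7. At least one of these is outside [0, 1], so the segments do not intersect.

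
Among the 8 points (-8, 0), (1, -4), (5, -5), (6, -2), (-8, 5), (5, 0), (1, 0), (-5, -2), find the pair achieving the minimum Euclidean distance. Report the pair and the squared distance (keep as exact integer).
Pair = ((6, -2), (5, 0)); squared distance = 5

Compute all C(8, 2) = 28 pairwise squared distances (x_i − x_j)² + (y_i − y_j)². The minimum is 5, attained by the pair ((6, -2), (5, 0)).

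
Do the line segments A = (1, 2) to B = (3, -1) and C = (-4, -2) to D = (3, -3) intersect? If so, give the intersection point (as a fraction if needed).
No (intersection of containing lines falls outside at least one segment)

Parametrize and solve: t = 33/19, s = 23/19. At least one of these is outside [0, 1], so the segments do not intersect.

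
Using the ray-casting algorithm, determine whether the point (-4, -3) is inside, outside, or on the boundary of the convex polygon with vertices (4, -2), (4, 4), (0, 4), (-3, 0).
The point (-4, -3) lies strictly outside the polygon

Cast a horizontal ray to the right from the query point and count how many polygon edges it crosses (each edge strictly once or zero times, handled with the usual half-open convention). 
Parity of crossings → even ⇒ outside.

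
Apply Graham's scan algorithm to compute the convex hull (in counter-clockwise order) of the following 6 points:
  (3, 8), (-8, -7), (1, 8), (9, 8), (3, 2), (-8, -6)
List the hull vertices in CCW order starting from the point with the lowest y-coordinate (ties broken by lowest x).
Hull (CCW) = [(-8, -7), (3, 2), (9, 8), (1, 8), (-8, -6)]

Graham scan procedure:
  1. Find the pivot p₀ = point with lowest y (tie → lowest x): (-8, -7).
  2. Sort the remaining points by polar angle around p₀.
  3. Walk through sorted points, maintaining a stack; pop the top while the last three entries make a non-left turn (cross product ≤ 0).
  4. Final stack is the convex hull in CCW order: (-8, -7), (3, 2), (9, 8), (1, 8), (-8, -6).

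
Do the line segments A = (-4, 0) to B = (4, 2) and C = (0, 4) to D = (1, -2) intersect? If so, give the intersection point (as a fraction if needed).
Yes; intersection at (12/25, 28/25) (t = 14/25 on AB, s = 12/25 on CD)

Parametrize AB as A + t(B − A) = (-4 + 8 t, 0 + 2 t) and CD as C + s(D − C) = (0 + 1 s, 4 + -6 s). Solve the linear system for (t, s). Determinant = 50 ≠ 0, so a unique intersection of the containing lines exists. Solution: t = 14/25, s = 12/25 — both in [0, 1], so the segments cross. Intersection point: (12/25, 28/25).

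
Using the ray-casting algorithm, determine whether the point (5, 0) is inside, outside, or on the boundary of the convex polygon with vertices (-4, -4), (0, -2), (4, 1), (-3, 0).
The point (5, 0) lies strictly outside the polygon

Cast a horizontal ray to the right from the query point and count how many polygon edges it crosses (each edge strictly once or zero times, handled with the usual half-open convention). 
Parity of crossings → even ⇒ outside.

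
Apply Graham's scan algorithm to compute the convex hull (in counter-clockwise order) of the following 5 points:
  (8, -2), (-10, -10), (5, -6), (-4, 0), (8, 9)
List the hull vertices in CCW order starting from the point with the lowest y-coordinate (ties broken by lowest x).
Hull (CCW) = [(-10, -10), (5, -6), (8, -2), (8, 9), (-4, 0)]

Graham scan procedure:
  1. Find the pivot p₀ = point with lowest y (tie → lowest x): (-10, -10).
  2. Sort the remaining points by polar angle around p₀.
  3. Walk through sorted points, maintaining a stack; pop the top while the last three entries make a non-left turn (cross product ≤ 0).
  4. Final stack is the convex hull in CCW order: (-10, -10), (5, -6), (8, -2), (8, 9), (-4, 0).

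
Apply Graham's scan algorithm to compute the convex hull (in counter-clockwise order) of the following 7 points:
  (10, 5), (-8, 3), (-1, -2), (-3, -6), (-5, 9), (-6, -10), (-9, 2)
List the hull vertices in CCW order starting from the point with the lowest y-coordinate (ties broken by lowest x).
Hull (CCW) = [(-6, -10), (10, 5), (-5, 9), (-9, 2)]

Graham scan procedure:
  1. Find the pivot p₀ = point with lowest y (tie → lowest x): (-6, -10).
  2. Sort the remaining points by polar angle around p₀.
  3. Walk through sorted points, maintaining a stack; pop the top while the last three entries make a non-left turn (cross product ≤ 0).
  4. Final stack is the convex hull in CCW order: (-6, -10), (10, 5), (-5, 9), (-9, 2).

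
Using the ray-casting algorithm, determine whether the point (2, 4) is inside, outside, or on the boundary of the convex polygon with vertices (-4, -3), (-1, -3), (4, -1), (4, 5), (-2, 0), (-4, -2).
The point (2, 4) lies strictly outside the polygon

Cast a horizontal ray to the right from the query point and count how many polygon edges it crosses (each edge strictly once or zero times, handled with the usual half-open convention). 
Parity of crossings → even ⇒ outside.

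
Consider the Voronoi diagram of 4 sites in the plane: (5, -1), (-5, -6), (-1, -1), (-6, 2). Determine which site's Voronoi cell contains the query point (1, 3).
Nearest site = (-1, -1)

The Voronoi cell of site s contains exactly those query points closer to s than to any other site. Compute squared distances from q = (1, 3) to each site:
  (-1 − 1)² + (-1 − 3)² = 20
  (5 − 1)² + (-1 − 3)² = 32
  (-6 − 1)² + (2 − 3)² = 50
  (-5 − 1)² + (-6 − 3)² = 117
Minimum is attained by (-1, -1), so q lies in its Voronoi cell.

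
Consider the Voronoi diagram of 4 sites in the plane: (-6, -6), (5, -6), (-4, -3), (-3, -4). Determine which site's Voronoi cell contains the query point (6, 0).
Nearest site = (5, -6)

The Voronoi cell of site s contains exactly those query points closer to s than to any other site. Compute squared distances from q = (6, 0) to each site:
  (5 − 6)² + (-6 − 0)² = 37
  (-3 − 6)² + (-4 − 0)² = 97
  (-4 − 6)² + (-3 − 0)² = 109
  (-6 − 6)² + (-6 − 0)² = 180
Minimum is attained by (5, -6), so q lies in its Voronoi cell.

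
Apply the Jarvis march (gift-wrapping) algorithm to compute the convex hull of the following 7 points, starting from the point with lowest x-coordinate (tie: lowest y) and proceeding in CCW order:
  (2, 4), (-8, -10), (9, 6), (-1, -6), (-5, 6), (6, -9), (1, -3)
Hull (CCW) = [(-8, -10), (6, -9), (9, 6), (-5, 6)]

Jarvis march: at each step, from the current hull vertex p, select the next vertex q as the point such that every other point lies strictly to the left of (or on) the directed line p → q. (Equivalently: for every other point r, the cross product (q − p) × (r − p) ≥ 0.)
Starting point (lowest x, tie lowest y): (-8, -10). Wrap until returning to start. Resulting hull: (-8, -10), (6, -9), (9, 6), (-5, 6).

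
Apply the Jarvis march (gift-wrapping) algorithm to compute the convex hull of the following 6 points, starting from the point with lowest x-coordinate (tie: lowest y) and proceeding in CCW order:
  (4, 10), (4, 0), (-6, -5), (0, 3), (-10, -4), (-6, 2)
Hull (CCW) = [(-10, -4), (-6, -5), (4, 0), (4, 10), (-6, 2)]

Jarvis march: at each step, from the current hull vertex p, select the next vertex q as the point such that every other point lies strictly to the left of (or on) the directed line p → q. (Equivalently: for every other point r, the cross product (q − p) × (r − p) ≥ 0.)
Starting point (lowest x, tie lowest y): (-10, -4). Wrap until returning to start. Resulting hull: (-10, -4), (-6, -5), (4, 0), (4, 10), (-6, 2).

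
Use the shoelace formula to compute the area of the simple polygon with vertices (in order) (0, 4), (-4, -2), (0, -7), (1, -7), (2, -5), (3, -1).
Area = 85/2

Shoelace formula: Area = (1/2) |Σ_i (x_i · y_{i+1} − x_{i+1} · y_i)| (indices mod n). Compute each cross term:
  (0)(-2) − (-4)(4) = 16
  (-4)(-7) − (0)(-2) = 28
  (0)(-7) − (1)(-7) = 7
  (1)(-5) − (2)(-7) = 9
  (2)(-1) − (3)(-5) = 13
  (3)(4) − (0)(-1) = 12
Sum = 85, so (signed) Area = 85/2 = 85/2, |Area| = 85/2.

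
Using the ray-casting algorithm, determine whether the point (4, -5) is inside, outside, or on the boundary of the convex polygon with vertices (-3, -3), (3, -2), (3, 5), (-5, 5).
The point (4, -5) lies strictly outside the polygon

Cast a horizontal ray to the right from the query point and count how many polygon edges it crosses (each edge strictly once or zero times, handled with the usual half-open convention). 
Parity of crossings → even ⇒ outside.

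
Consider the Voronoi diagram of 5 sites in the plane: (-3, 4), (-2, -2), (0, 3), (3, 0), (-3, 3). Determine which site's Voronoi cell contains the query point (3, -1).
Nearest site = (3, 0)

The Voronoi cell of site s contains exactly those query points closer to s than to any other site. Compute squared distances from q = (3, -1) to each site:
  (3 − 3)² + (0 − -1)² = 1
  (0 − 3)² + (3 − -1)² = 25
  (-2 − 3)² + (-2 − -1)² = 26
  (-3 − 3)² + (3 − -1)² = 52
  (-3 − 3)² + (4 − -1)² = 61
Minimum is attained by (3, 0), so q lies in its Voronoi cell.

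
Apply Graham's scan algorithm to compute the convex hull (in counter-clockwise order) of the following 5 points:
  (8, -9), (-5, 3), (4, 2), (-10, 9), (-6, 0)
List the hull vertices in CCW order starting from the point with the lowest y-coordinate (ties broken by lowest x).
Hull (CCW) = [(8, -9), (4, 2), (-10, 9), (-6, 0)]

Graham scan procedure:
  1. Find the pivot p₀ = point with lowest y (tie → lowest x): (8, -9).
  2. Sort the remaining points by polar angle around p₀.
  3. Walk through sorted points, maintaining a stack; pop the top while the last three entries make a non-left turn (cross product ≤ 0).
  4. Final stack is the convex hull in CCW order: (8, -9), (4, 2), (-10, 9), (-6, 0).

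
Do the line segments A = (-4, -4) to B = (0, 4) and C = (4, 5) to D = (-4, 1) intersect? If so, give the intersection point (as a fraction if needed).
Yes; intersection at (-2/3, 8/3) (t = 5/6 on AB, s = 7/12 on CD)

Parametrize AB as A + t(B − A) = (-4 + 4 t, -4 + 8 t) and CD as C + s(D − C) = (4 + -8 s, 5 + -4 s). Solve the linear system for (t, s). Determinant = -48 ≠ 0, so a unique intersection of the containing lines exists. Solution: t = 5/6, s = 7/12 — both in [0, 1], so the segments cross. Intersection point: (-2/3, 8/3).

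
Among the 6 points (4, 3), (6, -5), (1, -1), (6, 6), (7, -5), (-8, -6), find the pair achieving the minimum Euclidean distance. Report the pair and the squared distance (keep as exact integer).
Pair = ((6, -5), (7, -5)); squared distance = 1

Compute all C(6, 2) = 15 pairwise squared distances (x_i − x_j)² + (y_i − y_j)². The minimum is 1, attained by the pair ((6, -5), (7, -5)).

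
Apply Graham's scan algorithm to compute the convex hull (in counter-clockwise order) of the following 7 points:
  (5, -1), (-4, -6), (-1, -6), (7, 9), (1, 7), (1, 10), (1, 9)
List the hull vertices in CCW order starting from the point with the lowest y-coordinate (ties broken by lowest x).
Hull (CCW) = [(-4, -6), (-1, -6), (5, -1), (7, 9), (1, 10)]

Graham scan procedure:
  1. Find the pivot p₀ = point with lowest y (tie → lowest x): (-4, -6).
  2. Sort the remaining points by polar angle around p₀.
  3. Walk through sorted points, maintaining a stack; pop the top while the last three entries make a non-left turn (cross product ≤ 0).
  4. Final stack is the convex hull in CCW order: (-4, -6), (-1, -6), (5, -1), (7, 9), (1, 10).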